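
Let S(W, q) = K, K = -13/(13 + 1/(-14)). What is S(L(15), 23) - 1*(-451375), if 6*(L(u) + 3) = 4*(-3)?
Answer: 81698693/181 ≈ 4.5137e+5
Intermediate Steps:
K = -182/181 (K = -13/(13 - 1/14) = -13/181/14 = -13*14/181 = -182/181 ≈ -1.0055)
L(u) = -5 (L(u) = -3 + (4*(-3))/6 = -3 + (⅙)*(-12) = -3 - 2 = -5)
S(W, q) = -182/181
S(L(15), 23) - 1*(-451375) = -182/181 - 1*(-451375) = -182/181 + 451375 = 81698693/181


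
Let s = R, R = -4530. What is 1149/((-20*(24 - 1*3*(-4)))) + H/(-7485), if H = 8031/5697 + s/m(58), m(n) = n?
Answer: -2091485335/1319060592 ≈ -1.5856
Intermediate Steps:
s = -4530
H = -4223602/55071 (H = 8031/5697 - 4530/58 = 8031*(1/5697) - 4530*1/58 = 2677/1899 - 2265/29 = -4223602/55071 ≈ -76.694)
1149/((-20*(24 - 1*3*(-4)))) + H/(-7485) = 1149/((-20*(24 - 1*3*(-4)))) - 4223602/55071/(-7485) = 1149/((-20*(24 - 3*(-4)))) - 4223602/55071*(-1/7485) = 1149/((-20*(24 + 12))) + 4223602/412206435 = 1149/((-20*36)) + 4223602/412206435 = 1149/(-720) + 4223602/412206435 = 1149*(-1/720) + 4223602/412206435 = -383/240 + 4223602/412206435 = -2091485335/1319060592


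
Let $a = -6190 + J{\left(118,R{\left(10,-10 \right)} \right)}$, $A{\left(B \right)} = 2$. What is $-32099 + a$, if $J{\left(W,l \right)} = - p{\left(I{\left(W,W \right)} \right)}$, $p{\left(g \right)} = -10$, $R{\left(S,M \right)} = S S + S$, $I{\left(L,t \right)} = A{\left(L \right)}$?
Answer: $-38279$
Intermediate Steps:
$I{\left(L,t \right)} = 2$
$R{\left(S,M \right)} = S + S^{2}$ ($R{\left(S,M \right)} = S^{2} + S = S + S^{2}$)
$J{\left(W,l \right)} = 10$ ($J{\left(W,l \right)} = \left(-1\right) \left(-10\right) = 10$)
$a = -6180$ ($a = -6190 + 10 = -6180$)
$-32099 + a = -32099 - 6180 = -38279$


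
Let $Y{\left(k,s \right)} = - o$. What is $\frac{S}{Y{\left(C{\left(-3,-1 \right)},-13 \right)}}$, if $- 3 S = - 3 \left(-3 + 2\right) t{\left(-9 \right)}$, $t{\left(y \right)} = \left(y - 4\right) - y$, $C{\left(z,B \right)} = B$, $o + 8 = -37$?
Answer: $\frac{4}{45} \approx 0.088889$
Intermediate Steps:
$o = -45$ ($o = -8 - 37 = -45$)
$Y{\left(k,s \right)} = 45$ ($Y{\left(k,s \right)} = \left(-1\right) \left(-45\right) = 45$)
$t{\left(y \right)} = -4$ ($t{\left(y \right)} = \left(-4 + y\right) - y = -4$)
$S = 4$ ($S = - \frac{- 3 \left(-3 + 2\right) \left(-4\right)}{3} = - \frac{\left(-3\right) \left(-1\right) \left(-4\right)}{3} = - \frac{3 \left(-4\right)}{3} = \left(- \frac{1}{3}\right) \left(-12\right) = 4$)
$\frac{S}{Y{\left(C{\left(-3,-1 \right)},-13 \right)}} = \frac{4}{45}$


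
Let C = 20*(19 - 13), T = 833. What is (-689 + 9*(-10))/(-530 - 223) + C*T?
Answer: 75270659/753 ≈ 99961.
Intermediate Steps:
C = 120 (C = 20*6 = 120)
(-689 + 9*(-10))/(-530 - 223) + C*T = (-689 + 9*(-10))/(-530 - 223) + 120*833 = (-689 - 90)/(-753) + 99960 = -779*(-1/753) + 99960 = 779/753 + 99960 = 75270659/753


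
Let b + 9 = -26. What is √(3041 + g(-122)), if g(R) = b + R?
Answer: 2*√721 ≈ 53.703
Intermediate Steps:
b = -35 (b = -9 - 26 = -35)
g(R) = -35 + R
√(3041 + g(-122)) = √(3041 + (-35 - 122)) = √(3041 - 157) = √2884 = 2*√721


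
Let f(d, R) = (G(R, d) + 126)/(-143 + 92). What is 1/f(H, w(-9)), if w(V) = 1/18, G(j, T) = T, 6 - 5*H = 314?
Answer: -255/322 ≈ -0.79193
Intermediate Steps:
H = -308/5 (H = 6/5 - 1/5*314 = 6/5 - 314/5 = -308/5 ≈ -61.600)
w(V) = 1/18
f(d, R) = -42/17 - d/51 (f(d, R) = (d + 126)/(-143 + 92) = (126 + d)/(-51) = (126 + d)*(-1/51) = -42/17 - d/51)
1/f(H, w(-9)) = 1/(-42/17 - 1/51*(-308/5)) = 1/(-42/17 + 308/255) = 1/(-322/255) = -255/322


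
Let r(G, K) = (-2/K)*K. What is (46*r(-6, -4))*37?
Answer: -3404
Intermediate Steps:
r(G, K) = -2 (r(G, K) = (-2/K)*K = -2)
(46*r(-6, -4))*37 = (46*(-2))*37 = -92*37 = -3404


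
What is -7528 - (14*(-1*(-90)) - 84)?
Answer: -8704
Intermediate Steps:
-7528 - (14*(-1*(-90)) - 84) = -7528 - (14*90 - 84) = -7528 - (1260 - 84) = -7528 - 1*1176 = -7528 - 1176 = -8704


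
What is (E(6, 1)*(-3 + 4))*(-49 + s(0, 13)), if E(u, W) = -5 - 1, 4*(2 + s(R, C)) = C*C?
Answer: 105/2 ≈ 52.500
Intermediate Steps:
s(R, C) = -2 + C²/4 (s(R, C) = -2 + (C*C)/4 = -2 + C²/4)
E(u, W) = -6
(E(6, 1)*(-3 + 4))*(-49 + s(0, 13)) = (-6*(-3 + 4))*(-49 + (-2 + (¼)*13²)) = (-6*1)*(-49 + (-2 + (¼)*169)) = -6*(-49 + (-2 + 169/4)) = -6*(-49 + 161/4) = -6*(-35/4) = 105/2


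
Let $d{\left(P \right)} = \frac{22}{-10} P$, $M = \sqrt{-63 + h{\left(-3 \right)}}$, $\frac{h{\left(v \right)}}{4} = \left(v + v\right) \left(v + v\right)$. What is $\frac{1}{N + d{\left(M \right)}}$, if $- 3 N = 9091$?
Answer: $- \frac{15}{45752} \approx -0.00032785$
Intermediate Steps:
$h{\left(v \right)} = 16 v^{2}$ ($h{\left(v \right)} = 4 \left(v + v\right) \left(v + v\right) = 4 \cdot 2 v 2 v = 4 \cdot 4 v^{2} = 16 v^{2}$)
$N = - \frac{9091}{3}$ ($N = \left(- \frac{1}{3}\right) 9091 = - \frac{9091}{3} \approx -3030.3$)
$M = 9$ ($M = \sqrt{-63 + 16 \left(-3\right)^{2}} = \sqrt{-63 + 16 \cdot 9} = \sqrt{-63 + 144} = \sqrt{81} = 9$)
$d{\left(P \right)} = - \frac{11 P}{5}$ ($d{\left(P \right)} = 22 \left(- \frac{1}{10}\right) P = - \frac{11 P}{5}$)
$\frac{1}{N + d{\left(M \right)}} = \frac{1}{- \frac{9091}{3} - \frac{99}{5}} = \frac{1}{- \frac{45752}{15}} = - \frac{15}{45752}$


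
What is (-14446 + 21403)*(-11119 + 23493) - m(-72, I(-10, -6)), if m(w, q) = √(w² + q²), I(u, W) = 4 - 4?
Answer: 86085846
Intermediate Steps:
I(u, W) = 0
m(w, q) = √(q² + w²)
(-14446 + 21403)*(-11119 + 23493) - m(-72, I(-10, -6)) = (-14446 + 21403)*(-11119 + 23493) - √(0² + (-72)²) = 6957*12374 - √(0 + 5184) = 86085918 - √5184 = 86085918 - 1*72 = 86085918 - 72 = 86085846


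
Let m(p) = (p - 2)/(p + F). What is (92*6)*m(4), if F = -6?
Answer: -552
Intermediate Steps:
m(p) = (-2 + p)/(-6 + p) (m(p) = (p - 2)/(p - 6) = (-2 + p)/(-6 + p))
(92*6)*m(4) = (92*6)*((-2 + 4)/(-6 + 4)) = 552*(2/(-2)) = 552*(-½*2) = 552*(-1) = -552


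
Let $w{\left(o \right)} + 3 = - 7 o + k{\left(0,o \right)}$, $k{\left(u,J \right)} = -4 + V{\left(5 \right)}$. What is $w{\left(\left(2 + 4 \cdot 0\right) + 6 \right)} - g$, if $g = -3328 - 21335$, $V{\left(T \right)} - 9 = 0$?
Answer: $24609$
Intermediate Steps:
$V{\left(T \right)} = 9$ ($V{\left(T \right)} = 9 + 0 = 9$)
$k{\left(u,J \right)} = 5$ ($k{\left(u,J \right)} = -4 + 9 = 5$)
$w{\left(o \right)} = 2 - 7 o$ ($w{\left(o \right)} = -3 - \left(-5 + 7 o\right) = 2 - 7 o$)
$g = -24663$
$w{\left(\left(2 + 4 \cdot 0\right) + 6 \right)} - g = \left(2 - 7 \left(\left(2 + 4 \cdot 0\right) + 6\right)\right) - -24663 = \left(2 - 7 \left(\left(2 + 0\right) + 6\right)\right) + 24663 = \left(2 - 7 \left(2 + 6\right)\right) + 24663 = \left(2 - 56\right) + 24663 = -54 + 24663 = 24609$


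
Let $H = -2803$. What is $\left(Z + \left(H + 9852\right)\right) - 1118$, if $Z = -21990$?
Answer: $-16059$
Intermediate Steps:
$\left(Z + \left(H + 9852\right)\right) - 1118 = \left(-21990 + \left(-2803 + 9852\right)\right) - 1118 = \left(-21990 + 7049\right) - 1118 = -14941 - 1118 = -16059$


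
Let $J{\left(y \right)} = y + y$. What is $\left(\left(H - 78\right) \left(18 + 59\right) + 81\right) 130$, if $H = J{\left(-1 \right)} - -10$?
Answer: $-690170$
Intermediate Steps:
$J{\left(y \right)} = 2 y$
$H = 8$ ($H = 2 \left(-1\right) - -10 = -2 + 10 = 8$)
$\left(\left(H - 78\right) \left(18 + 59\right) + 81\right) 130 = \left(\left(8 - 78\right) \left(18 + 59\right) + 81\right) 130 = \left(\left(-70\right) 77 + 81\right) 130 = \left(-5390 + 81\right) 130 = \left(-5309\right) 130 = -690170$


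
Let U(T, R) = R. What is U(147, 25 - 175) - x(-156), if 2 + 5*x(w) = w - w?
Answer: -748/5 ≈ -149.60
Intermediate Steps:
x(w) = -⅖ (x(w) = -⅖ + (w - w)/5 = -⅖ + (⅕)*0 = -⅖ + 0 = -⅖)
U(147, 25 - 175) - x(-156) = (25 - 175) - 1*(-⅖) = -150 + ⅖ = -748/5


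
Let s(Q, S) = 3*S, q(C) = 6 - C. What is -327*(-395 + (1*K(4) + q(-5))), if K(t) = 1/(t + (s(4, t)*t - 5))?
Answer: 5901369/47 ≈ 1.2556e+5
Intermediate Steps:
K(t) = 1/(-5 + t + 3*t**2) (K(t) = 1/(t + ((3*t)*t - 5)) = 1/(t + (3*t**2 - 5)) = 1/(t + (-5 + 3*t**2)) = 1/(-5 + t + 3*t**2))
-327*(-395 + (1*K(4) + q(-5))) = -327*(-395 + (1/(-5 + 4 + 3*4**2) + (6 - 1*(-5)))) = -327*(-395 + (1/(-5 + 4 + 3*16) + (6 + 5))) = -327*(-395 + (1/(-5 + 4 + 48) + 11)) = -327*(-395 + (1/47 + 11)) = -327*(-395 + 518/47) = -327*(-18047/47) = 5901369/47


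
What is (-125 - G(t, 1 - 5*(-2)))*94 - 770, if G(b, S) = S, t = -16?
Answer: -13554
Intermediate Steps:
(-125 - G(t, 1 - 5*(-2)))*94 - 770 = (-125 - (1 - 5*(-2)))*94 - 770 = (-125 - (1 + 10))*94 - 770 = (-125 - 1*11)*94 - 770 = (-125 - 11)*94 - 770 = -136*94 - 770 = -12784 - 770 = -13554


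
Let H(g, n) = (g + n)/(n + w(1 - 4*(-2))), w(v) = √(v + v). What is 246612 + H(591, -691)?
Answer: 117748174456/477463 + 300*√2/477463 ≈ 2.4661e+5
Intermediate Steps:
w(v) = √2*√v (w(v) = √(2*v) = √2*√v)
H(g, n) = (g + n)/(n + 3*√2) (H(g, n) = (g + n)/(n + √2*√(1 - 4*(-2))) = (g + n)/(n + √2*√(1 + 8)) = (g + n)/(n + √2*√9) = (g + n)/(n + √2*3) = (g + n)/(n + 3*√2))
246612 + H(591, -691) = 246612 + (591 - 691)/(-691 + 3*√2) = 246612 - 100/(-691 + 3*√2)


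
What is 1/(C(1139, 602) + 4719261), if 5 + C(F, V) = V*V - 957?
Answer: 1/5080703 ≈ 1.9682e-7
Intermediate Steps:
C(F, V) = -962 + V**2 (C(F, V) = -5 + (V*V - 957) = -5 + (V**2 - 957) = -5 + (-957 + V**2) = -962 + V**2)
1/(C(1139, 602) + 4719261) = 1/((-962 + 602**2) + 4719261) = 1/((-962 + 362404) + 4719261) = 1/(361442 + 4719261) = 1/5080703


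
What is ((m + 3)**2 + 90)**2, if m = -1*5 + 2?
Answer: 8100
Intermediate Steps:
m = -3 (m = -5 + 2 = -3)
((m + 3)**2 + 90)**2 = ((-3 + 3)**2 + 90)**2 = (0**2 + 90)**2 = (0 + 90)**2 = 90**2 = 8100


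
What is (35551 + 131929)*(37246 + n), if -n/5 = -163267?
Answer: 142957745880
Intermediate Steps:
n = 816335 (n = -5*(-163267) = 816335)
(35551 + 131929)*(37246 + n) = (35551 + 131929)*(37246 + 816335) = 167480*853581 = 142957745880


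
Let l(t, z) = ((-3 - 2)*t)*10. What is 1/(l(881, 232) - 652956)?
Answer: -1/697006 ≈ -1.4347e-6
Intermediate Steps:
l(t, z) = -50*t (l(t, z) = -5*t*10 = -50*t)
1/(l(881, 232) - 652956) = 1/(-50*881 - 652956) = 1/(-44050 - 652956) = 1/(-697006) = -1/697006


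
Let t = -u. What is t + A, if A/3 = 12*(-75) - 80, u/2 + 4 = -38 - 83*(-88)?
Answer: -17464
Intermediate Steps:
u = 14524 (u = -8 + 2*(-38 - 83*(-88)) = -8 + 2*(-38 + 7304) = -8 + 2*7266 = -8 + 14532 = 14524)
t = -14524 (t = -1*14524 = -14524)
A = -2940 (A = 3*(12*(-75) - 80) = 3*(-900 - 80) = 3*(-980) = -2940)
t + A = -14524 - 2940 = -17464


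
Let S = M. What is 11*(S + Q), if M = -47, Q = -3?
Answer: -550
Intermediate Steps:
S = -47
11*(S + Q) = 11*(-47 - 3) = 11*(-50) = -550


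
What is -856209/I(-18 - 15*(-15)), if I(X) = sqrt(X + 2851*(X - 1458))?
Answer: 285403*I*sqrt(396266)/396266 ≈ 453.38*I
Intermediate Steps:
I(X) = sqrt(-4156758 + 2852*X) (I(X) = sqrt(X + 2851*(-1458 + X)) = sqrt(X + (-4156758 + 2851*X)) = sqrt(-4156758 + 2852*X))
-856209/I(-18 - 15*(-15)) = -856209/sqrt(-4156758 + 2852*(-18 - 15*(-15))) = -856209/sqrt(-4156758 + 2852*(-18 + 225)) = -856209/sqrt(-4156758 + 2852*207) = -856209/sqrt(-4156758 + 590364) = -856209*(-I*sqrt(396266)/1188798) = -(-285403)*I*sqrt(396266)/396266 = 285403*I*sqrt(396266)/396266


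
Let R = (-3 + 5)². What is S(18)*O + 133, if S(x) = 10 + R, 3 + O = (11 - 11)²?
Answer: 91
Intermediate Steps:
R = 4 (R = 2² = 4)
O = -3 (O = -3 + (11 - 11)² = -3 + 0² = -3 + 0 = -3)
S(x) = 14 (S(x) = 10 + 4 = 14)
S(18)*O + 133 = 14*(-3) + 133 = -42 + 133 = 91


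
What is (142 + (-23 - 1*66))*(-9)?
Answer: -477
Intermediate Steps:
(142 + (-23 - 1*66))*(-9) = (142 + (-23 - 66))*(-9) = (142 - 89)*(-9) = 53*(-9) = -477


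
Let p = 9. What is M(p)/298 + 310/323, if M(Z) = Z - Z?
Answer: 310/323 ≈ 0.95975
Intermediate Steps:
M(Z) = 0
M(p)/298 + 310/323 = 0/298 + 310/323 = 0*(1/298) + 310*(1/323) = 0 + 310/323 = 310/323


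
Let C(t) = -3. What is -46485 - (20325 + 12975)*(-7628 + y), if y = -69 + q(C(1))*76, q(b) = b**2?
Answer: 233486415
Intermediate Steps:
y = 615 (y = -69 + (-3)**2*76 = -69 + 9*76 = -69 + 684 = 615)
-46485 - (20325 + 12975)*(-7628 + y) = -46485 - (20325 + 12975)*(-7628 + 615) = -46485 - 33300*(-7013) = -46485 - 1*(-233532900) = -46485 + 233532900 = 233486415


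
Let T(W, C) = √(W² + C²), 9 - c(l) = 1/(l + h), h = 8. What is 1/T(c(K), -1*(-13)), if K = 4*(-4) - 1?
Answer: 9*√20413/20413 ≈ 0.062993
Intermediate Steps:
K = -17 (K = -16 - 1 = -17)
c(l) = 9 - 1/(8 + l) (c(l) = 9 - 1/(l + 8) = 9 - 1/(8 + l))
T(W, C) = √(C² + W²)
1/T(c(K), -1*(-13)) = 1/(√((-1*(-13))² + ((71 + 9*(-17))/(8 - 17))²)) = 1/(√(13² + ((71 - 153)/(-9))²)) = 1/(√(169 + (-⅑*(-82))²)) = 1/(√(169 + (82/9)²)) = 1/(√(169 + 6724/81)) = 1/(√(20413/81)) = 1/(√20413/9) = 9*√20413/20413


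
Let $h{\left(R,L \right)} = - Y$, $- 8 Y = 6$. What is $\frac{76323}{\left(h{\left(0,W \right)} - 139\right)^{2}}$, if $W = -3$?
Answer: $\frac{1221168}{305809} \approx 3.9932$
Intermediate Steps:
$Y = - \frac{3}{4}$ ($Y = \left(- \frac{1}{8}\right) 6 = - \frac{3}{4} \approx -0.75$)
$h{\left(R,L \right)} = \frac{3}{4}$ ($h{\left(R,L \right)} = \left(-1\right) \left(- \frac{3}{4}\right) = \frac{3}{4}$)
$\frac{76323}{\left(h{\left(0,W \right)} - 139\right)^{2}} = \frac{76323}{\left(\frac{3}{4} - 139\right)^{2}} = \frac{76323}{\left(- \frac{553}{4}\right)^{2}} = \frac{76323}{\frac{305809}{16}} = 76323 \cdot \frac{16}{305809} = \frac{1221168}{305809}$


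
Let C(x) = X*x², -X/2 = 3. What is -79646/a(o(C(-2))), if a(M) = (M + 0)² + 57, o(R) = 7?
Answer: -39823/53 ≈ -751.38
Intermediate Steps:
X = -6 (X = -2*3 = -6)
C(x) = -6*x²
a(M) = 57 + M² (a(M) = M² + 57 = 57 + M²)
-79646/a(o(C(-2))) = -79646/(57 + 7²) = -79646/(57 + 49) = -79646/106 = -79646*1/106 = -39823/53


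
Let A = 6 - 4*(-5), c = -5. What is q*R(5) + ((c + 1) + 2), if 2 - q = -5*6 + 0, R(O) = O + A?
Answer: 990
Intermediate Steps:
A = 26 (A = 6 + 20 = 26)
R(O) = 26 + O (R(O) = O + 26 = 26 + O)
q = 32 (q = 2 - (-5*6 + 0) = 2 - (-30 + 0) = 2 - 1*(-30) = 2 + 30 = 32)
q*R(5) + ((c + 1) + 2) = 32*(26 + 5) + ((-5 + 1) + 2) = 32*31 + (-4 + 2) = 992 - 2 = 990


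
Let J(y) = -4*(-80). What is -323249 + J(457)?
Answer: -322929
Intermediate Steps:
J(y) = 320
-323249 + J(457) = -323249 + 320 = -322929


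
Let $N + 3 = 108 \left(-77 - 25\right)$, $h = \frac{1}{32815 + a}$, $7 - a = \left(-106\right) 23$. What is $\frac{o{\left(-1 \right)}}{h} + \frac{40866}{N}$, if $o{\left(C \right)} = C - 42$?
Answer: $- \frac{5568942762}{3673} \approx -1.5162 \cdot 10^{6}$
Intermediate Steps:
$a = 2445$ ($a = 7 - \left(-106\right) 23 = 7 - -2438 = 7 + 2438 = 2445$)
$h = \frac{1}{35260}$ ($h = \frac{1}{32815 + 2445} = \frac{1}{35260} \approx 2.8361 \cdot 10^{-5}$)
$N = -11019$ ($N = -3 + 108 \left(-77 - 25\right) = -3 + 108 \left(-102\right) = -3 - 11016 = -11019$)
$o{\left(C \right)} = -42 + C$
$\frac{o{\left(-1 \right)}}{h} + \frac{40866}{N} = \left(-42 - 1\right) \frac{1}{\frac{1}{35260}} + \frac{40866}{-11019} = \left(-43\right) 35260 + 40866 \left(- \frac{1}{11019}\right) = -1516180 - \frac{13622}{3673} = - \frac{5568942762}{3673}$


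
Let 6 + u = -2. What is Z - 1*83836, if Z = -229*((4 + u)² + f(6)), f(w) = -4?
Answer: -86584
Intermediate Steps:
u = -8 (u = -6 - 2 = -8)
Z = -2748 (Z = -229*((4 - 8)² - 4) = -229*((-4)² - 4) = -229*(16 - 4) = -229*12 = -2748)
Z - 1*83836 = -2748 - 1*83836 = -2748 - 83836 = -86584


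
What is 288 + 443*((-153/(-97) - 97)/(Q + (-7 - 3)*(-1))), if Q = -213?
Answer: 9771416/19691 ≈ 496.24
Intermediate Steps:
288 + 443*((-153/(-97) - 97)/(Q + (-7 - 3)*(-1))) = 288 + 443*((-153/(-97) - 97)/(-213 + (-7 - 3)*(-1))) = 288 + 443*((-153*(-1/97) - 97)/(-213 - 10*(-1))) = 288 + 443*((153/97 - 97)/(-213 + 10)) = 288 + 443*(-9256/97/(-203)) = 288 + 443*(-9256/97*(-1/203)) = 288 + 443*(9256/19691) = 288 + 4100408/19691 = 9771416/19691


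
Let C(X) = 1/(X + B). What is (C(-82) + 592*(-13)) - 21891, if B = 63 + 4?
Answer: -443806/15 ≈ -29587.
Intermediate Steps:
B = 67
C(X) = 1/(67 + X) (C(X) = 1/(X + 67) = 1/(67 + X))
(C(-82) + 592*(-13)) - 21891 = (1/(67 - 82) + 592*(-13)) - 21891 = (1/(-15) - 7696) - 21891 = (-1/15 - 7696) - 21891 = -115441/15 - 21891 = -443806/15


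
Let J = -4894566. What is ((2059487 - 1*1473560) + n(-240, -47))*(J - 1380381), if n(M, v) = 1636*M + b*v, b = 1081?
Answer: -894054448560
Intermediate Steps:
n(M, v) = 1081*v + 1636*M (n(M, v) = 1636*M + 1081*v = 1081*v + 1636*M)
((2059487 - 1*1473560) + n(-240, -47))*(J - 1380381) = ((2059487 - 1*1473560) + (1081*(-47) + 1636*(-240)))*(-4894566 - 1380381) = ((2059487 - 1473560) + (-50807 - 392640))*(-6274947) = (585927 - 443447)*(-6274947) = 142480*(-6274947) = -894054448560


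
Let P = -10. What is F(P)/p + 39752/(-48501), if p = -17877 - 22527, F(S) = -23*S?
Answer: -269549173/326605734 ≈ -0.82530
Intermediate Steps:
p = -40404
F(P)/p + 39752/(-48501) = -23*(-10)/(-40404) + 39752/(-48501) = 230*(-1/40404) + 39752*(-1/48501) = -115/20202 - 39752/48501 = -269549173/326605734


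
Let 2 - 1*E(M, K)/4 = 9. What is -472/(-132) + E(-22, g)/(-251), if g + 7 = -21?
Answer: 30542/8283 ≈ 3.6873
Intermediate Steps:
g = -28 (g = -7 - 21 = -28)
E(M, K) = -28 (E(M, K) = 8 - 4*9 = 8 - 36 = -28)
-472/(-132) + E(-22, g)/(-251) = -472/(-132) - 28/(-251) = -472*(-1/132) - 28*(-1/251) = 118/33 + 28/251 = 30542/8283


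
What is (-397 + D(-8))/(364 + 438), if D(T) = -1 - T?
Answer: -195/401 ≈ -0.48628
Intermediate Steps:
(-397 + D(-8))/(364 + 438) = (-397 + (-1 - 1*(-8)))/(364 + 438) = (-397 + (-1 + 8))/802 = (-397 + 7)*(1/802) = -390*1/802 = -195/401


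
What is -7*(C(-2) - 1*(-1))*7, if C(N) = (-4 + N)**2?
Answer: -1813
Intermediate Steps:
-7*(C(-2) - 1*(-1))*7 = -7*((-4 - 2)**2 - 1*(-1))*7 = -7*((-6)**2 + 1)*7 = -7*(36 + 1)*7 = -7*37*7 = -259*7 = -1813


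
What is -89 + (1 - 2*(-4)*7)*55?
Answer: 3046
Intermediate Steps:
-89 + (1 - 2*(-4)*7)*55 = -89 + (1 + 8*7)*55 = -89 + (1 + 56)*55 = -89 + 57*55 = -89 + 3135 = 3046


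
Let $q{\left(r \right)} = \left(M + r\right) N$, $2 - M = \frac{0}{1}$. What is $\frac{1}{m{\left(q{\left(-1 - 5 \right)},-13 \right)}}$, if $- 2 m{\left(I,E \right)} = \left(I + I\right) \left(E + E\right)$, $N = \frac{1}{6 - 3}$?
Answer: $- \frac{3}{104} \approx -0.028846$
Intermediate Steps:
$M = 2$ ($M = 2 - \frac{0}{1} = 2 - 0 \cdot 1 = 2 - 0 = 2 + 0 = 2$)
$N = \frac{1}{3} \approx 0.33333$
$q{\left(r \right)} = \frac{2}{3} + \frac{r}{3}$ ($q{\left(r \right)} = \left(2 + r\right) \frac{1}{3} = \frac{2}{3} + \frac{r}{3}$)
$m{\left(I,E \right)} = - 2 E I$ ($m{\left(I,E \right)} = - \frac{\left(I + I\right) \left(E + E\right)}{2} = - \frac{2 I 2 E}{2} = - \frac{4 E I}{2} = - 2 E I$)
$\frac{1}{m{\left(q{\left(-1 - 5 \right)},-13 \right)}} = \frac{1}{\left(-2\right) \left(-13\right) \left(\frac{2}{3} + \frac{-1 - 5}{3}\right)} = \frac{1}{\left(-2\right) \left(-13\right) \left(\frac{2}{3} + \frac{1}{3} \left(-6\right)\right)} = \frac{1}{\left(-2\right) \left(-13\right) \left(\frac{2}{3} - 2\right)} = \frac{1}{\left(-2\right) \left(-13\right) \left(- \frac{4}{3}\right)} = \frac{1}{- \frac{104}{3}} = - \frac{3}{104}$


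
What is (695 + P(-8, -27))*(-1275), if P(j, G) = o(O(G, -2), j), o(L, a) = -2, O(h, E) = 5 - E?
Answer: -883575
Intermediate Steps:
P(j, G) = -2
(695 + P(-8, -27))*(-1275) = (695 - 2)*(-1275) = 693*(-1275) = -883575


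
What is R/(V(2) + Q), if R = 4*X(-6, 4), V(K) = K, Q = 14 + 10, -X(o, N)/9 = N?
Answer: -72/13 ≈ -5.5385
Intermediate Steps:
X(o, N) = -9*N
Q = 24
R = -144 (R = 4*(-9*4) = 4*(-36) = -144)
R/(V(2) + Q) = -144/(2 + 24) = -144/26 = (1/26)*(-144) = -72/13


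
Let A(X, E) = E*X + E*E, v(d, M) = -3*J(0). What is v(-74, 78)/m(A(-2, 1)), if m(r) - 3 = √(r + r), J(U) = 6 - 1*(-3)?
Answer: -81/11 + 27*I*√2/11 ≈ -7.3636 + 3.4713*I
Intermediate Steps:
J(U) = 9 (J(U) = 6 + 3 = 9)
v(d, M) = -27 (v(d, M) = -3*9 = -27)
A(X, E) = E² + E*X (A(X, E) = E*X + E² = E² + E*X)
m(r) = 3 + √2*√r (m(r) = 3 + √(r + r) = 3 + √(2*r) = 3 + √2*√r)
v(-74, 78)/m(A(-2, 1)) = -27/(3 + √2*√(1*(1 - 2))) = -27/(3 + √2*√(1*(-1))) = -27/(3 + √2*√(-1)) = -27/(3 + √2*I) = -27/(3 + I*√2)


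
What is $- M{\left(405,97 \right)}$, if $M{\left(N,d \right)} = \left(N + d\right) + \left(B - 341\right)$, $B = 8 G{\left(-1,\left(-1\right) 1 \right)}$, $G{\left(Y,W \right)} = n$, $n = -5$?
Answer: $-121$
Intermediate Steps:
$G{\left(Y,W \right)} = -5$
$B = -40$ ($B = 8 \left(-5\right) = -40$)
$M{\left(N,d \right)} = -381 + N + d$ ($M{\left(N,d \right)} = \left(N + d\right) - 381 = -381 + N + d$)
$- M{\left(405,97 \right)} = - (-381 + 405 + 97) = \left(-1\right) 121 = -121$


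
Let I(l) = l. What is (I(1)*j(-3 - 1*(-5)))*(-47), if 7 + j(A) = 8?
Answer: -47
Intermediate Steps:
j(A) = 1 (j(A) = -7 + 8 = 1)
(I(1)*j(-3 - 1*(-5)))*(-47) = (1*1)*(-47) = 1*(-47) = -47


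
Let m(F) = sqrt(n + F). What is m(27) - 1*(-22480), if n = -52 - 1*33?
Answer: 22480 + I*sqrt(58) ≈ 22480.0 + 7.6158*I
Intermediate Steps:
n = -85 (n = -52 - 33 = -85)
m(F) = sqrt(-85 + F)
m(27) - 1*(-22480) = sqrt(-85 + 27) - 1*(-22480) = sqrt(-58) + 22480 = I*sqrt(58) + 22480 = 22480 + I*sqrt(58)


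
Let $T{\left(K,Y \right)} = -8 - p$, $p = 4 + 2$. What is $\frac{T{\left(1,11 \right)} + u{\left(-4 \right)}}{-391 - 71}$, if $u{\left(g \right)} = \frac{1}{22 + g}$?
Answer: $\frac{251}{8316} \approx 0.030183$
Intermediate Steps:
$p = 6$
$T{\left(K,Y \right)} = -14$ ($T{\left(K,Y \right)} = -8 - 6 = -14$)
$\frac{T{\left(1,11 \right)} + u{\left(-4 \right)}}{-391 - 71} = \frac{-14 + \frac{1}{22 - 4}}{-391 - 71} = \frac{-14 + \frac{1}{18}}{-462} = \left(-14 + \frac{1}{18}\right) \left(- \frac{1}{462}\right) = \left(- \frac{251}{18}\right) \left(- \frac{1}{462}\right) = \frac{251}{8316}$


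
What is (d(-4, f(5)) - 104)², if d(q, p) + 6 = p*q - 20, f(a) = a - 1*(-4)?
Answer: 27556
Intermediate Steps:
f(a) = 4 + a (f(a) = a + 4 = 4 + a)
d(q, p) = -26 + p*q (d(q, p) = -6 + (p*q - 20) = -6 + (-20 + p*q) = -26 + p*q)
(d(-4, f(5)) - 104)² = ((-26 + (4 + 5)*(-4)) - 104)² = ((-26 + 9*(-4)) - 104)² = ((-26 - 36) - 104)² = (-62 - 104)² = (-166)² = 27556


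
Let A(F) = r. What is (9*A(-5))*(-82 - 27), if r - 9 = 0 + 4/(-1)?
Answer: -4905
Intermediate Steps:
r = 5 (r = 9 + (0 + 4/(-1)) = 9 + (0 - 1*4) = 9 + (0 - 4) = 9 - 4 = 5)
A(F) = 5
(9*A(-5))*(-82 - 27) = (9*5)*(-82 - 27) = 45*(-109) = -4905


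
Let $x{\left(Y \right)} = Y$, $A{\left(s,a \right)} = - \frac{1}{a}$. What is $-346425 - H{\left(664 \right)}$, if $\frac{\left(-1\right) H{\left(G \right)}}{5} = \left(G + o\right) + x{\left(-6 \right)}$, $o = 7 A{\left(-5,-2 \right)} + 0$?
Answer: $- \frac{686235}{2} \approx -3.4312 \cdot 10^{5}$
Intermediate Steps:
$o = \frac{7}{2}$ ($o = 7 \left(- \frac{1}{-2}\right) + 0 = 7 \left(\left(-1\right) \left(- \frac{1}{2}\right)\right) + 0 = 7 \cdot \frac{1}{2} + 0 = \frac{7}{2} + 0 = \frac{7}{2} \approx 3.5$)
$H{\left(G \right)} = \frac{25}{2} - 5 G$ ($H{\left(G \right)} = - 5 \left(\left(G + \frac{7}{2}\right) - 6\right) = - 5 \left(\left(\frac{7}{2} + G\right) - 6\right) = - 5 \left(- \frac{5}{2} + G\right) = \frac{25}{2} - 5 G$)
$-346425 - H{\left(664 \right)} = -346425 - \left(\frac{25}{2} - 3320\right) = -346425 - - \frac{6615}{2} = -346425 + \frac{6615}{2} = - \frac{686235}{2}$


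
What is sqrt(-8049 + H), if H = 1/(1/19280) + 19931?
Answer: sqrt(31162) ≈ 176.53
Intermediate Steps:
H = 39211 (H = 1/(1/19280) + 19931 = 19280 + 19931 = 39211)
sqrt(-8049 + H) = sqrt(-8049 + 39211) = sqrt(31162)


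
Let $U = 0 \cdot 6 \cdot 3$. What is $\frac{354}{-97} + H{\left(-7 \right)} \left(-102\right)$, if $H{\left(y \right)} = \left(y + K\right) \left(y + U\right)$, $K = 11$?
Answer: $\frac{276678}{97} \approx 2852.4$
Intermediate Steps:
$U = 0$ ($U = 0 \cdot 3 = 0$)
$H{\left(y \right)} = y \left(11 + y\right)$ ($H{\left(y \right)} = \left(y + 11\right) \left(y + 0\right) = \left(11 + y\right) y = y \left(11 + y\right)$)
$\frac{354}{-97} + H{\left(-7 \right)} \left(-102\right) = \frac{354}{-97} + - 7 \left(11 - 7\right) \left(-102\right) = 354 \left(- \frac{1}{97}\right) + \left(-7\right) 4 \left(-102\right) = - \frac{354}{97} - -2856 = - \frac{354}{97} + 2856 = \frac{276678}{97}$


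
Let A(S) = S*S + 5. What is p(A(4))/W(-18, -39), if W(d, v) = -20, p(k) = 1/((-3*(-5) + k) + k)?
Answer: -1/1140 ≈ -0.00087719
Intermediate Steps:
A(S) = 5 + S**2 (A(S) = S**2 + 5 = 5 + S**2)
p(k) = 1/(15 + 2*k) (p(k) = 1/((15 + k) + k) = 1/(15 + 2*k))
p(A(4))/W(-18, -39) = 1/((15 + 2*(5 + 4**2))*(-20)) = -1/20/(15 + 2*(5 + 16)) = -1/20/(15 + 2*21) = -1/20/(15 + 42) = -1/20/57 = (1/57)*(-1/20) = -1/1140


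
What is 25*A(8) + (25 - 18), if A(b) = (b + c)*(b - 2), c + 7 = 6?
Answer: 1057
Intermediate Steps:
c = -1 (c = -7 + 6 = -1)
A(b) = (-1 + b)*(-2 + b) (A(b) = (b - 1)*(b - 2) = (-1 + b)*(-2 + b))
25*A(8) + (25 - 18) = 25*(2 + 8² - 3*8) + (25 - 18) = 25*(2 + 64 - 24) + 7 = 25*42 + 7 = 1050 + 7 = 1057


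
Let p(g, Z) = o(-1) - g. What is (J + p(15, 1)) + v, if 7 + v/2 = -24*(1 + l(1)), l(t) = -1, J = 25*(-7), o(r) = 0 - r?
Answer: -203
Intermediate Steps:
o(r) = -r
J = -175
p(g, Z) = 1 - g (p(g, Z) = -1*(-1) - g = 1 - g)
v = -14 (v = -14 + 2*(-24*(1 - 1)) = -14 + 2*(-24*0) = -14 + 2*0 = -14 + 0 = -14)
(J + p(15, 1)) + v = (-175 + (1 - 1*15)) - 14 = (-175 + (1 - 15)) - 14 = (-175 - 14) - 14 = -189 - 14 = -203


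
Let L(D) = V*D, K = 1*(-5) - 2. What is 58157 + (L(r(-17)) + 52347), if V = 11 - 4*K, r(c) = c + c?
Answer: 109178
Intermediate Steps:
K = -7 (K = -5 - 2 = -7)
r(c) = 2*c
V = 39 (V = 11 - 4*(-7) = 11 + 28 = 39)
L(D) = 39*D
58157 + (L(r(-17)) + 52347) = 58157 + (39*(2*(-17)) + 52347) = 58157 + (39*(-34) + 52347) = 58157 + (-1326 + 52347) = 58157 + 51021 = 109178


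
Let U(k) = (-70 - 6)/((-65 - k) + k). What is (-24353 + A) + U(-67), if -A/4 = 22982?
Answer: -7558189/65 ≈ -1.1628e+5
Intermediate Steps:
U(k) = 76/65 (U(k) = -76/(-65) = -76*(-1/65) = 76/65)
A = -91928 (A = -4*22982 = -91928)
(-24353 + A) + U(-67) = (-24353 - 91928) + 76/65 = -116281 + 76/65 = -7558189/65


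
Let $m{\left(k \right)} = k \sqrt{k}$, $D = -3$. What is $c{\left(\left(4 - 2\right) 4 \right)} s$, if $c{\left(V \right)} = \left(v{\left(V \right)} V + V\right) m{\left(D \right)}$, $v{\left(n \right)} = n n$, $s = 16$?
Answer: $- 24960 i \sqrt{3} \approx - 43232.0 i$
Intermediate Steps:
$v{\left(n \right)} = n^{2}$
$m{\left(k \right)} = k^{\frac{3}{2}}$
$c{\left(V \right)} = - 3 i \sqrt{3} \left(V + V^{3}\right)$ ($c{\left(V \right)} = \left(V^{2} V + V\right) \left(-3\right)^{\frac{3}{2}} = \left(V^{3} + V\right) \left(- 3 i \sqrt{3}\right) = \left(V + V^{3}\right) \left(- 3 i \sqrt{3}\right) = - 3 i \sqrt{3} \left(V + V^{3}\right)$)
$c{\left(\left(4 - 2\right) 4 \right)} s = - 3 i \left(4 - 2\right) 4 \sqrt{3} \left(1 + \left(\left(4 - 2\right) 4\right)^{2}\right) 16 = - 3 i 2 \cdot 4 \sqrt{3} \left(1 + \left(2 \cdot 4\right)^{2}\right) 16 = \left(-3\right) i 8 \sqrt{3} \left(1 + 8^{2}\right) 16 = \left(-3\right) i 8 \sqrt{3} \left(1 + 64\right) 16 = \left(-3\right) i 8 \sqrt{3} \cdot 65 \cdot 16 = - 1560 i \sqrt{3} \cdot 16 = - 24960 i \sqrt{3}$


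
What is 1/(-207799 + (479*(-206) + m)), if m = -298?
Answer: -1/306771 ≈ -3.2598e-6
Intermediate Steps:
1/(-207799 + (479*(-206) + m)) = 1/(-207799 + (479*(-206) - 298)) = 1/(-207799 + (-98674 - 298)) = 1/(-207799 - 98972) = 1/(-306771) = -1/306771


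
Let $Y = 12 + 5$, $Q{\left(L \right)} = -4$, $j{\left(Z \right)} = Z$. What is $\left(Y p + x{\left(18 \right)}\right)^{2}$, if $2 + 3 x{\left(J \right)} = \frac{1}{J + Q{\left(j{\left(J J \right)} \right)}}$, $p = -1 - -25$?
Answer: $\frac{32524209}{196} \approx 1.6594 \cdot 10^{5}$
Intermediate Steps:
$p = 24$ ($p = -1 + 25 = 24$)
$x{\left(J \right)} = - \frac{2}{3} + \frac{1}{3 \left(-4 + J\right)}$ ($x{\left(J \right)} = - \frac{2}{3} + \frac{1}{3 \left(J - 4\right)} = - \frac{2}{3} + \frac{1}{3 \left(-4 + J\right)}$)
$Y = 17$
$\left(Y p + x{\left(18 \right)}\right)^{2} = \left(17 \cdot 24 + \frac{9 - 36}{3 \left(-4 + 18\right)}\right)^{2} = \left(408 + \frac{9 - 36}{3 \cdot 14}\right)^{2} = \left(408 + \frac{1}{3} \cdot \frac{1}{14} \left(-27\right)\right)^{2} = \left(408 - \frac{9}{14}\right)^{2} = \left(\frac{5703}{14}\right)^{2} = \frac{32524209}{196}$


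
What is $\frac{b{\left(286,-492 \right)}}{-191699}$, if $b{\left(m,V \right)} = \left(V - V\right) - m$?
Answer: $\frac{286}{191699} \approx 0.0014919$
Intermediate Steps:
$b{\left(m,V \right)} = - m$ ($b{\left(m,V \right)} = 0 - m = - m$)
$\frac{b{\left(286,-492 \right)}}{-191699} = \frac{\left(-1\right) 286}{-191699} = \left(-286\right) \left(- \frac{1}{191699}\right) = \frac{286}{191699}$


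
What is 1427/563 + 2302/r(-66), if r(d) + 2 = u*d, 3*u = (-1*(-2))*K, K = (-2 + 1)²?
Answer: -615192/12949 ≈ -47.509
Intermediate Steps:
K = 1 (K = (-1)² = 1)
u = ⅔ (u = (-1*(-2)*1)/3 = (2*1)/3 = (⅓)*2 = ⅔ ≈ 0.66667)
r(d) = -2 + 2*d/3
1427/563 + 2302/r(-66) = 1427/563 + 2302/(-2 + (⅔)*(-66)) = 1427*(1/563) + 2302/(-2 - 44) = 1427/563 + 2302/(-46) = 1427/563 + 2302*(-1/46) = 1427/563 - 1151/23 = -615192/12949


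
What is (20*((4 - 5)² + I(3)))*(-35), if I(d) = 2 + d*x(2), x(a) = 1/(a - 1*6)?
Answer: -1575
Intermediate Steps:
x(a) = 1/(-6 + a) (x(a) = 1/(a - 6) = 1/(-6 + a))
I(d) = 2 - d/4 (I(d) = 2 + d/(-6 + 2) = 2 + d/(-4) = 2 + d*(-¼) = 2 - d/4)
(20*((4 - 5)² + I(3)))*(-35) = (20*((4 - 5)² + (2 - ¼*3)))*(-35) = (20*((-1)² + (2 - ¾)))*(-35) = (20*(1 + 5/4))*(-35) = (20*(9/4))*(-35) = 45*(-35) = -1575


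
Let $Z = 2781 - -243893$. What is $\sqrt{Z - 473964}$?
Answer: $i \sqrt{227290} \approx 476.75 i$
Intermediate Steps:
$Z = 246674$ ($Z = 2781 + 243893 = 246674$)
$\sqrt{Z - 473964} = \sqrt{246674 - 473964} = \sqrt{-227290} = i \sqrt{227290}$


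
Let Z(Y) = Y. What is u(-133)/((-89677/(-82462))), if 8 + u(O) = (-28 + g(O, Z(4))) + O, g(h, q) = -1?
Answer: -14018540/89677 ≈ -156.32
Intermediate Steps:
u(O) = -37 + O (u(O) = -8 + ((-28 - 1) + O) = -8 + (-29 + O) = -37 + O)
u(-133)/((-89677/(-82462))) = (-37 - 133)/((-89677/(-82462))) = -170/((-89677*(-1/82462))) = -170/89677/82462 = -170*82462/89677 = -14018540/89677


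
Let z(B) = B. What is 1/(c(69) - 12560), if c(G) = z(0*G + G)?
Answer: -1/12491 ≈ -8.0058e-5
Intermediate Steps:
c(G) = G (c(G) = 0*G + G = 0 + G = G)
1/(c(69) - 12560) = 1/(69 - 12560) = 1/(-12491) = -1/12491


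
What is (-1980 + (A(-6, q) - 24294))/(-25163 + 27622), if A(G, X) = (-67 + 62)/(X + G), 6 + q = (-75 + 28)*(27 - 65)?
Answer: -46610081/4362266 ≈ -10.685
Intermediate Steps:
q = 1780 (q = -6 + (-75 + 28)*(27 - 65) = -6 - 47*(-38) = -6 + 1786 = 1780)
A(G, X) = -5/(G + X)
(-1980 + (A(-6, q) - 24294))/(-25163 + 27622) = (-1980 + (-5/(-6 + 1780) - 24294))/(-25163 + 27622) = (-1980 + (-5/1774 - 24294))/2459 = (-1980 + (-5*1/1774 - 24294))*(1/2459) = (-1980 + (-5/1774 - 24294))*(1/2459) = (-1980 - 43097561/1774)*(1/2459) = -46610081/1774*1/2459 = -46610081/4362266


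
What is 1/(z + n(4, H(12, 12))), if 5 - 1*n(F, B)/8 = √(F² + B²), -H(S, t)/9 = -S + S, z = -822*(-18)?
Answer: 1/14804 ≈ 6.7549e-5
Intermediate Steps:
z = 14796
H(S, t) = 0 (H(S, t) = -9*(-S + S) = -9*0 = 0)
n(F, B) = 40 - 8*√(B² + F²) (n(F, B) = 40 - 8*√(F² + B²) = 40 - 8*√(B² + F²))
1/(z + n(4, H(12, 12))) = 1/(14796 + (40 - 8*√(0² + 4²))) = 1/(14796 + (40 - 8*√(0 + 16))) = 1/(14796 + (40 - 8*√16)) = 1/(14796 + (40 - 8*4)) = 1/(14796 + (40 - 32)) = 1/(14796 + 8) = 1/14804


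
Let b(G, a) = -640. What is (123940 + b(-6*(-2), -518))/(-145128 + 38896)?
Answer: -30825/26558 ≈ -1.1607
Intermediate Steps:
(123940 + b(-6*(-2), -518))/(-145128 + 38896) = (123940 - 640)/(-145128 + 38896) = 123300/(-106232) = 123300*(-1/106232) = -30825/26558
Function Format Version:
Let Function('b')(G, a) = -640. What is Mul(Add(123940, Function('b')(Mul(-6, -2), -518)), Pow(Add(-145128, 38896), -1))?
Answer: Rational(-30825, 26558) ≈ -1.1607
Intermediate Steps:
Mul(Add(123940, Function('b')(Mul(-6, -2), -518)), Pow(Add(-145128, 38896), -1)) = Mul(Add(123940, -640), Pow(Add(-145128, 38896), -1)) = Mul(123300, Pow(-106232, -1)) = Mul(123300, Rational(-1, 106232)) = Rational(-30825, 26558)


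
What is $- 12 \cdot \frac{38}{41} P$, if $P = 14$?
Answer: $- \frac{6384}{41} \approx -155.71$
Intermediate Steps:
$- 12 \cdot \frac{38}{41} P = - 12 \cdot \frac{38}{41} \cdot 14 = - 12 \cdot 38 \cdot \frac{1}{41} \cdot 14 = \left(-12\right) \frac{38}{41} \cdot 14 = \left(- \frac{456}{41}\right) 14 = - \frac{6384}{41}$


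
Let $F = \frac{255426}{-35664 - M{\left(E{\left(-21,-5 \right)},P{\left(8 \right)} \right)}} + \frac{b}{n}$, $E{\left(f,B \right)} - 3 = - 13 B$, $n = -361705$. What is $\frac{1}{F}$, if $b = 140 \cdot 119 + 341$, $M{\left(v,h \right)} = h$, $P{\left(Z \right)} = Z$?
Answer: $- \frac{6451370380}{46497660501} \approx -0.13875$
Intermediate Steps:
$E{\left(f,B \right)} = 3 - 13 B$
$b = 17001$ ($b = 16660 + 341 = 17001$)
$F = - \frac{46497660501}{6451370380}$ ($F = \frac{255426}{-35664 - 8} + \frac{17001}{-361705} = \frac{255426}{-35664 - 8} + 17001 \left(- \frac{1}{361705}\right) = \frac{255426}{-35672} - \frac{17001}{361705} = 255426 \left(- \frac{1}{35672}\right) - \frac{17001}{361705} = - \frac{127713}{17836} - \frac{17001}{361705} = - \frac{46497660501}{6451370380} \approx -7.2074$)
$\frac{1}{F} = \frac{1}{- \frac{46497660501}{6451370380}} = - \frac{6451370380}{46497660501}$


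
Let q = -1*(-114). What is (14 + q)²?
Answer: 16384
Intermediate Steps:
q = 114
(14 + q)² = (14 + 114)² = 128² = 16384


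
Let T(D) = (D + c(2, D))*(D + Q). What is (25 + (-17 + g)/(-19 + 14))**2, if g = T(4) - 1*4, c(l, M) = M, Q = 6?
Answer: 4356/25 ≈ 174.24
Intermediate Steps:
T(D) = 2*D*(6 + D) (T(D) = (D + D)*(D + 6) = (2*D)*(6 + D) = 2*D*(6 + D))
g = 76 (g = 2*4*(6 + 4) - 1*4 = 2*4*10 - 4 = 80 - 4 = 76)
(25 + (-17 + g)/(-19 + 14))**2 = (25 + (-17 + 76)/(-19 + 14))**2 = (25 + 59/(-5))**2 = (25 + 59*(-1/5))**2 = (25 - 59/5)**2 = (66/5)**2 = 4356/25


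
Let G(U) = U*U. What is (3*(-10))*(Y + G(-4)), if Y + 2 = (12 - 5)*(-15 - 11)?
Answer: 5040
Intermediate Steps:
G(U) = U²
Y = -184 (Y = -2 + (12 - 5)*(-15 - 11) = -2 + 7*(-26) = -2 - 182 = -184)
(3*(-10))*(Y + G(-4)) = (3*(-10))*(-184 + (-4)²) = -30*(-184 + 16) = -30*(-168) = 5040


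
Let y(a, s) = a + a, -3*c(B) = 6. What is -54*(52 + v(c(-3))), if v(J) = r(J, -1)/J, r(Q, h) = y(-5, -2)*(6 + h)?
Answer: -4158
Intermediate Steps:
c(B) = -2 (c(B) = -⅓*6 = -2)
y(a, s) = 2*a
r(Q, h) = -60 - 10*h (r(Q, h) = (2*(-5))*(6 + h) = -10*(6 + h) = -60 - 10*h)
v(J) = -50/J (v(J) = (-60 - 10*(-1))/J = (-60 + 10)/J = -50/J)
-54*(52 + v(c(-3))) = -54*(52 - 50/(-2)) = -54*(52 - 50*(-½)) = -54*(52 + 25) = -54*77 = -4158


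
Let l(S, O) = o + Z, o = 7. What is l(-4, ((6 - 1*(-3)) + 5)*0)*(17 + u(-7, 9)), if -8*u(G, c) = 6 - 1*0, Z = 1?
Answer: 130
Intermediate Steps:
u(G, c) = -3/4 (u(G, c) = -(6 - 1*0)/8 = -(6 + 0)/8 = -1/8*6 = -3/4)
l(S, O) = 8 (l(S, O) = 7 + 1 = 8)
l(-4, ((6 - 1*(-3)) + 5)*0)*(17 + u(-7, 9)) = 8*(17 - 3/4) = 8*(65/4) = 130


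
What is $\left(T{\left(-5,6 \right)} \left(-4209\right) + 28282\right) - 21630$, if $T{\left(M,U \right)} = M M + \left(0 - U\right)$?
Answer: $-73319$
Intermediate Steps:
$T{\left(M,U \right)} = M^{2} - U$
$\left(T{\left(-5,6 \right)} \left(-4209\right) + 28282\right) - 21630 = \left(\left(\left(-5\right)^{2} - 6\right) \left(-4209\right) + 28282\right) - 21630 = \left(\left(25 - 6\right) \left(-4209\right) + 28282\right) - 21630 = \left(19 \left(-4209\right) + 28282\right) - 21630 = \left(-79971 + 28282\right) - 21630 = -51689 - 21630 = -73319$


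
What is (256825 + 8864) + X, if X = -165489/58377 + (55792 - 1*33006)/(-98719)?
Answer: 510375511947498/1920973021 ≈ 2.6569e+5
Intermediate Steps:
X = -5889028971/1920973021 (X = -165489*1/58377 + (55792 - 33006)*(-1/98719) = -55163/19459 + 22786*(-1/98719) = -55163/19459 - 22786/98719 = -5889028971/1920973021 ≈ -3.0656)
(256825 + 8864) + X = (256825 + 8864) - 5889028971/1920973021 = 265689 - 5889028971/1920973021 = 510375511947498/1920973021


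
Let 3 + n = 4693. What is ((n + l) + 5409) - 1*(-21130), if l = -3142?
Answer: 28087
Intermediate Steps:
n = 4690 (n = -3 + 4693 = 4690)
((n + l) + 5409) - 1*(-21130) = ((4690 - 3142) + 5409) - 1*(-21130) = (1548 + 5409) + 21130 = 6957 + 21130 = 28087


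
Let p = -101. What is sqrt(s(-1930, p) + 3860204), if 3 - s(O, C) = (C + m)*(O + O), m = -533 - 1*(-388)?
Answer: sqrt(2910647) ≈ 1706.1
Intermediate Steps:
m = -145 (m = -533 + 388 = -145)
s(O, C) = 3 - 2*O*(-145 + C) (s(O, C) = 3 - (C - 145)*(O + O) = 3 - (-145 + C)*2*O = 3 - 2*O*(-145 + C))
sqrt(s(-1930, p) + 3860204) = sqrt((3 + 290*(-1930) - 2*(-101)*(-1930)) + 3860204) = sqrt((3 - 559700 - 389860) + 3860204) = sqrt(-949557 + 3860204) = sqrt(2910647)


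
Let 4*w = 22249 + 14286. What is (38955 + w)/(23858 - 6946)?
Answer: 192355/67648 ≈ 2.8435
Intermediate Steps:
w = 36535/4 (w = (22249 + 14286)/4 = (¼)*36535 = 36535/4 ≈ 9133.8)
(38955 + w)/(23858 - 6946) = (38955 + 36535/4)/(23858 - 6946) = (192355/4)/16912 = (192355/4)*(1/16912) = 192355/67648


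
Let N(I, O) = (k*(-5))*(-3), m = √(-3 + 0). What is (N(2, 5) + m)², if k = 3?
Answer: (45 + I*√3)² ≈ 2022.0 + 155.88*I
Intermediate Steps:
m = I*√3 (m = √(-3) = I*√3 ≈ 1.732*I)
N(I, O) = 45 (N(I, O) = (3*(-5))*(-3) = -15*(-3) = 45)
(N(2, 5) + m)² = (45 + I*√3)²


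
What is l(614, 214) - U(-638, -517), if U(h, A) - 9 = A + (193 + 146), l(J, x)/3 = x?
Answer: 811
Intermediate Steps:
l(J, x) = 3*x
U(h, A) = 348 + A (U(h, A) = 9 + (A + (193 + 146)) = 9 + (A + 339) = 9 + (339 + A) = 348 + A)
l(614, 214) - U(-638, -517) = 3*214 - (348 - 517) = 642 - 1*(-169) = 642 + 169 = 811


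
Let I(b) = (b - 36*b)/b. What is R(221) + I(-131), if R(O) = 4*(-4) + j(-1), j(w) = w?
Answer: -52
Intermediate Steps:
I(b) = -35 (I(b) = (-35*b)/b = -35)
R(O) = -17 (R(O) = 4*(-4) - 1 = -16 - 1 = -17)
R(221) + I(-131) = -17 - 35 = -52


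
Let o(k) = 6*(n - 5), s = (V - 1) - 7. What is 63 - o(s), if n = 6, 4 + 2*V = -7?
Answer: 57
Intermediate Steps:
V = -11/2 (V = -2 + (1/2)*(-7) = -2 - 7/2 = -11/2 ≈ -5.5000)
s = -27/2 (s = (-11/2 - 1) - 7 = -13/2 - 7 = -27/2 ≈ -13.500)
o(k) = 6 (o(k) = 6*(6 - 5) = 6*1 = 6)
63 - o(s) = 63 - 1*6 = 63 - 6 = 57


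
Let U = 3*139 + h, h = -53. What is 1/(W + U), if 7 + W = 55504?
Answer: 1/55861 ≈ 1.7902e-5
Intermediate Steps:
W = 55497 (W = -7 + 55504 = 55497)
U = 364 (U = 3*139 - 53 = 417 - 53 = 364)
1/(W + U) = 1/(55497 + 364) = 1/55861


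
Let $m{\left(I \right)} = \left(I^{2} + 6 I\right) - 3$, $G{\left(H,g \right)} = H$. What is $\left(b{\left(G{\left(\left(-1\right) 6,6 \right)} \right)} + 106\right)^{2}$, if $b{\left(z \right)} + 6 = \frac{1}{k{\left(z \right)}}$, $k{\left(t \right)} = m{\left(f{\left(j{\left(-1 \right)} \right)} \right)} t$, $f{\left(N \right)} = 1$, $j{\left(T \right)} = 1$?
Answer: $\frac{5755201}{576} \approx 9991.7$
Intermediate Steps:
$m{\left(I \right)} = -3 + I^{2} + 6 I$
$k{\left(t \right)} = 4 t$ ($k{\left(t \right)} = \left(-3 + 1^{2} + 6 \cdot 1\right) t = \left(-3 + 1 + 6\right) t = 4 t$)
$b{\left(z \right)} = -6 + \frac{1}{4 z}$
$\left(b{\left(G{\left(\left(-1\right) 6,6 \right)} \right)} + 106\right)^{2} = \left(\left(-6 + \frac{1}{4 \left(\left(-1\right) 6\right)}\right) + 106\right)^{2} = \left(\left(-6 + \frac{1}{4 \left(-6\right)}\right) + 106\right)^{2} = \left(\left(-6 + \frac{1}{4} \left(- \frac{1}{6}\right)\right) + 106\right)^{2} = \left(\left(-6 - \frac{1}{24}\right) + 106\right)^{2} = \left(- \frac{145}{24} + 106\right)^{2} = \left(\frac{2399}{24}\right)^{2} = \frac{5755201}{576}$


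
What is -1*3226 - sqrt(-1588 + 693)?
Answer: -3226 - I*sqrt(895) ≈ -3226.0 - 29.917*I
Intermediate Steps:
-1*3226 - sqrt(-1588 + 693) = -3226 - sqrt(-895) = -3226 - I*sqrt(895)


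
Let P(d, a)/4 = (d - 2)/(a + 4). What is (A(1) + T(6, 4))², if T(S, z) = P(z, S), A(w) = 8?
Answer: 1936/25 ≈ 77.440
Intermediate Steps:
P(d, a) = 4*(-2 + d)/(4 + a) (P(d, a) = 4*((d - 2)/(a + 4)) = 4*((-2 + d)/(4 + a)) = 4*(-2 + d)/(4 + a))
T(S, z) = 4*(-2 + z)/(4 + S)
(A(1) + T(6, 4))² = (8 + 4*(-2 + 4)/(4 + 6))² = (8 + 4*2/10)² = (8 + 4*(⅒)*2)² = (8 + ⅘)² = (44/5)² = 1936/25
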